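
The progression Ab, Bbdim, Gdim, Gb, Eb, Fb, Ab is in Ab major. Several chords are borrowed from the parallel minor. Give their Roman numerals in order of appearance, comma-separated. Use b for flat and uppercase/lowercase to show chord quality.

Ab major has the diatonic set Ab, Bbm, Cm, Db, Eb, Fm, Gdim. Ab, Gdim and Eb all belong to that set. But Bbdim (Bb–Db–Fb) is foreign: the diatonic ii on degree 2 is Bbm, whereas Bbdim comes from Ab minor. It is labeled ii°. Gb (Gb–Bb–Db) doesn't fit — on degree 7 Ab major would have Gdim (vii°). Gb is the degree-7 chord of Ab minor, so it is the borrowed bVII. Fb (Fb–Ab–Cb) is not: scale degree 6 in Ab major carries Fm (vi). In Ab minor the chord on that degree is Fb, so here it functions as bVI, borrowed from the parallel minor.

ii°, bVII, bVI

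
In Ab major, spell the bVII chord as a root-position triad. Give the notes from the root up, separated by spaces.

Gb Bb Db

Scale degree 7 in Ab major is G. bVII uses the lowered form, Gb, taken from Ab minor. Building the major chord from the parallel minor on Gb: Gb–Bb–Db.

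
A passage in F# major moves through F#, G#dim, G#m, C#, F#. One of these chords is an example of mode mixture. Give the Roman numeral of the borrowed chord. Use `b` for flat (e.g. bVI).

ii°

In F# major the diatonic chords are F#, G#m, A#m, B, C#, D#m, E#dim. F#, G#m and C# all belong to that set. G#dim (G#–B–D) is not: scale degree 2 in F# major carries G#m (ii). In F# minor the chord on that degree is G#dim, so here it functions as ii°, borrowed from the parallel minor.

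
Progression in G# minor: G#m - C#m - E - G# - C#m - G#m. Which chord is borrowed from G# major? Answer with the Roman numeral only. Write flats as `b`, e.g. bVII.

In G# minor (with V from harmonic minor) the diatonic chords are G#m, A#dim, B, C#m, D#, E, F#. G#m, C#m and E are all diatonic. G# (G#–B#–D#) doesn't fit — on degree 1 G# minor would have G#m (i). G# is the degree-1 chord of G# major, so it is the borrowed I.

I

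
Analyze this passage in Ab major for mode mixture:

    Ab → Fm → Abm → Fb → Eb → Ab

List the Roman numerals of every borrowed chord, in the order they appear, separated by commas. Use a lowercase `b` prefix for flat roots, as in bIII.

i, bVI

In Ab major the diatonic chords are Ab, Bbm, Cm, Db, Eb, Fm, Gdim. Of the given chords, Ab, Fm and Eb are diatonic. Abm (Ab–Cb–Eb) is not: scale degree 1 in Ab major carries Ab (I). In Ab minor the chord on that degree is Abm, so here it functions as i, borrowed from the parallel minor. Fb (Fb–Ab–Cb) is not: scale degree 6 in Ab major carries Fm (vi). In Ab minor the chord on that degree is Fb, so here it functions as bVI, borrowed from the parallel minor.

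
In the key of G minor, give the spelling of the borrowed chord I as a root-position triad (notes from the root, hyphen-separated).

I is built on scale degree 1, which is G in both G minor and its parallel. Stacking thirds in G major on G gives G–B–D.

G-B-D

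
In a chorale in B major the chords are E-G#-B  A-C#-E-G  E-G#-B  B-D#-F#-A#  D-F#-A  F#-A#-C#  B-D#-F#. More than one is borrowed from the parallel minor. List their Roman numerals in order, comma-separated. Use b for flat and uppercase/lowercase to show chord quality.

bVII7, bIII

B major has the diatonic set B, C#m, D#m, E, F#, G#m, A#dim. E–G#–B = E, B–D#–F#–A# = Bmaj7, F#–A#–C# = F# and B–D#–F# = B are all diatonic. A–C#–E–G doesn't fit — on degree 7 B major would have A#dim (vii°). A7 is the degree-7 chord of B minor, so it is the borrowed bVII7. But D–F#–A is foreign: the diatonic iii on degree 3 is D#m, whereas D comes from B minor. It is labeled bIII.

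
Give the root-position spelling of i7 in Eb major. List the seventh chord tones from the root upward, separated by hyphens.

The root, Eb, is scale degree 1 — the same note in Eb major and Eb minor; only the chord quality changes. Stacking thirds in Eb minor on Eb gives Eb–Gb–Bb–Db.

Eb-Gb-Bb-Db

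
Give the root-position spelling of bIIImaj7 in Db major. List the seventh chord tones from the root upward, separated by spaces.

The root of bIIImaj7 is the lowered 3rd degree: F becomes Fb. Stacking thirds in Db minor on Fb gives Fb–Ab–Cb–Eb.

Fb Ab Cb Eb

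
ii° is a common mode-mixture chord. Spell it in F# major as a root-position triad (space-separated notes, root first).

G# B D

ii° is built on scale degree 2, which is G# in both F# major and its parallel. In F# minor the chord on G# is G#–B–D.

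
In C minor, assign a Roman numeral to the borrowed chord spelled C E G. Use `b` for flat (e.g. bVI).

C is scale degree 1 in C minor. The diatonic chord on degree 1 would be Cm (i), but C–E–G is the major chord from C major. As a borrowed chord it is labeled I.

I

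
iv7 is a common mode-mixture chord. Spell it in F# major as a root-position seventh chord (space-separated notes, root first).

B D F# A

iv7 is built on scale degree 4, which is B in both F# major and its parallel. In F# minor the chord on B is B–D–F#–A.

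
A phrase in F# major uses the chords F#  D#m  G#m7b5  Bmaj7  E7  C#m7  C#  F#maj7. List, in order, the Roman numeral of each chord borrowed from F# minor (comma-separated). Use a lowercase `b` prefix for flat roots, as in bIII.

iiø7, bVII7, v7

F# major has the diatonic set F#, G#m, A#m, B, C#, D#m, E#dim. Of the given chords, F#, D#m, Bmaj7, C# and F#maj7 are diatonic. G#m7b5 (G#–B–D–F#) doesn't fit — on degree 2 F# major would have G#m (ii). G#m7b5 is the degree-2 chord of F# minor, so it is the borrowed iiø7. But E7 (E–G#–B–D) is foreign: the diatonic vii° on degree 7 is E#dim, whereas E7 comes from F# minor. It is labeled bVII7. C#m7 (C#–E–G#–B) is not: scale degree 5 in F# major carries C# (V). In F# minor the chord on that degree is C#m7, so here it functions as v7, borrowed from the parallel minor.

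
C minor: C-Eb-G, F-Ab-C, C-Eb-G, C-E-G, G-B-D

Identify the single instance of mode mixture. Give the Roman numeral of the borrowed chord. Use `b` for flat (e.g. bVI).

I

C minor has the diatonic set Cm, Ddim, Eb, Fm, G, Ab, Bb (with V from harmonic minor). C–Eb–G = Cm, F–Ab–C = Fm and G–B–D = G all belong to that set. But C–E–G is foreign: the diatonic i on degree 1 is Cm, whereas C comes from C major. It is labeled I.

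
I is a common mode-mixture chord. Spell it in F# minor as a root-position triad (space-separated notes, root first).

F# A# C#

I is built on scale degree 1, which is F# in both F# minor and its parallel. Building the major chord from the parallel major on F#: F#–A#–C#.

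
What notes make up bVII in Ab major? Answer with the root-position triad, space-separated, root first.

bVII is built on the lowered scale degree 7. In Ab major degree 7 is G; lowered it becomes Gb. In Ab minor the chord on Gb is Gb–Bb–Db.

Gb Bb Db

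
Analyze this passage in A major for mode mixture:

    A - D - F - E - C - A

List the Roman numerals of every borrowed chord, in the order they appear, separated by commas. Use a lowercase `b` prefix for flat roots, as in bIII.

bVI, bIII

In A major the diatonic chords are A, Bm, C#m, D, E, F#m, G#dim. A, D and E all belong to that set. F (F–A–C) is not: scale degree 6 in A major carries F#m (vi). In A minor the chord on that degree is F, so here it functions as bVI, borrowed from the parallel minor. C (C–E–G) is not: scale degree 3 in A major carries C#m (iii). In A minor the chord on that degree is C, so here it functions as bIII, borrowed from the parallel minor.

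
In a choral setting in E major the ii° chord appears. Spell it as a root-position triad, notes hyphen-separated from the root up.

F#-A-C

ii° is built on scale degree 2, which is F# in both E major and its parallel. Stacking thirds in E minor on F# gives F#–A–C.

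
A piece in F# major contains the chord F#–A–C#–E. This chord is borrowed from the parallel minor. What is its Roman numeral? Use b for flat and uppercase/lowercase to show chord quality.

i7

The root F# is the diatonic 1st degree of F# major; the borrowing shows in the chord quality. F#–A–C#–E is a minor-seventh chord — the form found in F# minor, not the diatonic I (F#). Borrowed into F# major it is written i7.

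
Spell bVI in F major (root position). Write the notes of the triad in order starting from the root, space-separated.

Scale degree 6 in F major is D. bVI uses the lowered form, Db, taken from F minor. Building the major chord from the parallel minor on Db: Db–F–Ab.

Db F Ab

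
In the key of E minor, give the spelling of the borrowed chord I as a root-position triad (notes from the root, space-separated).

The root, E, is scale degree 1 — the same note in E minor and E major; only the chord quality changes. Building the major chord from the parallel major on E: E–G#–B.

E G# B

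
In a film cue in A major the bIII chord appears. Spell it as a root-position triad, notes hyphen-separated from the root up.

The root of bIII is the lowered 3rd degree: C# becomes C. In A minor the chord on C is C–E–G.

C-E-G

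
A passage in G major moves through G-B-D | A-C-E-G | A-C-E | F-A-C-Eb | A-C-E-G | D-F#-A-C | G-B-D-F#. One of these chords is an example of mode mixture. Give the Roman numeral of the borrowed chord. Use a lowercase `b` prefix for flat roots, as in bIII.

bVII7

The diatonic triads in G major are G, Am, Bm, C, D, Em, F#dim. G–B–D = G, A–C–E–G = Am7, A–C–E = Am, D–F#–A–C = D7 and G–B–D–F# = Gmaj7 are all diatonic. F–A–C–Eb is not: scale degree 7 in G major carries F#dim (vii°). In G minor the chord on that degree is F7, so here it functions as bVII7, borrowed from the parallel minor.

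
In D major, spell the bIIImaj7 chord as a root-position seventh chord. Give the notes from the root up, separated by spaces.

F A C E

The root of bIIImaj7 is the lowered 3rd degree: F# becomes F. Stacking thirds in D minor on F gives F–A–C–E.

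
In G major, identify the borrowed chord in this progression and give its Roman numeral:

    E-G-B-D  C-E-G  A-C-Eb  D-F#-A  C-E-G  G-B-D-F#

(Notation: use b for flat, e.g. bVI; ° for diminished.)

In G major the diatonic chords are G, Am, Bm, C, D, Em, F#dim. E–G–B–D = Em7, C–E–G = C, D–F#–A = D and G–B–D–F# = Gmaj7 are all diatonic. A–C–Eb is not: scale degree 2 in G major carries Am (ii). In G minor the chord on that degree is Adim, so here it functions as ii°, borrowed from the parallel minor.

ii°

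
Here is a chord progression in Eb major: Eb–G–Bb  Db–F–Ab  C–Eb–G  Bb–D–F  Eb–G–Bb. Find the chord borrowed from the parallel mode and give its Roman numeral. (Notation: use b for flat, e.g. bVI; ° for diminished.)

bVII

The diatonic triads in Eb major are Eb, Fm, Gm, Ab, Bb, Cm, Ddim. Of the given chords, Eb–G–Bb = Eb, C–Eb–G = Cm and Bb–D–F = Bb are diatonic. But Db–F–Ab is foreign: the diatonic vii° on degree 7 is Ddim, whereas Db comes from Eb minor. It is labeled bVII.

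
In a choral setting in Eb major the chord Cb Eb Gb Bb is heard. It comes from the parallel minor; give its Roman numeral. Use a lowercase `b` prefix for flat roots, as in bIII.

The root Cb is the lowered 6th scale degree — diatonically Eb major has C there. Diatonically Eb major has Cm (vi) on that degree; Cb–Eb–Gb–Bb is instead the major-seventh chord native to Eb minor, so it takes the label bVImaj7.

bVImaj7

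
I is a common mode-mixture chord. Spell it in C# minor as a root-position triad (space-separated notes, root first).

I is built on scale degree 1, which is C# in both C# minor and its parallel. Building the major chord from the parallel major on C#: C#–E#–G#.

C# E# G#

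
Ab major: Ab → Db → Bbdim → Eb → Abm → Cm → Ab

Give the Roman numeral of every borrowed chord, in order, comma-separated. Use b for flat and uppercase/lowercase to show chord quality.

In Ab major the diatonic chords are Ab, Bbm, Cm, Db, Eb, Fm, Gdim. Ab, Db, Eb and Cm are all diatonic. Bbdim (Bb–Db–Fb) is not: scale degree 2 in Ab major carries Bbm (ii). In Ab minor the chord on that degree is Bbdim, so here it functions as ii°, borrowed from the parallel minor. But Abm (Ab–Cb–Eb) is foreign: the diatonic I on degree 1 is Ab, whereas Abm comes from Ab minor. It is labeled i.

ii°, i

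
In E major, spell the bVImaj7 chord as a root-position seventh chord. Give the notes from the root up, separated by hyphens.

bVImaj7 is built on the lowered scale degree 6. In E major degree 6 is C#; lowered it becomes C. Stacking thirds in E minor on C gives C–E–G–B.

C-E-G-B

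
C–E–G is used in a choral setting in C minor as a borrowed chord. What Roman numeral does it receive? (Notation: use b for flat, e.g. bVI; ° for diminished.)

The root C is the diatonic 1st degree of C minor; the borrowing shows in the chord quality. The diatonic chord on degree 1 would be Cm (i), but C–E–G is the major chord from C major. As a borrowed chord it is labeled I.

I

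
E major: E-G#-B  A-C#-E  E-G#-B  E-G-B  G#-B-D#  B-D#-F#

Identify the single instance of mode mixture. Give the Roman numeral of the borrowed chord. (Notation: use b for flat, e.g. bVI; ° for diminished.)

i

The diatonic triads in E major are E, F#m, G#m, A, B, C#m, D#dim. E–G#–B = E, A–C#–E = A, G#–B–D# = G#m and B–D#–F# = B all belong to that set. E–G–B doesn't fit — on degree 1 E major would have E (I). Em is the degree-1 chord of E minor, so it is the borrowed i.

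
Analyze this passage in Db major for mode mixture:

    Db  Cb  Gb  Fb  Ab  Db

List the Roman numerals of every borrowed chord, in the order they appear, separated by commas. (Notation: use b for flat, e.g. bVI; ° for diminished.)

The diatonic triads in Db major are Db, Ebm, Fm, Gb, Ab, Bbm, Cdim. Db, Gb and Ab are all diatonic. But Cb (Cb–Eb–Gb) is foreign: the diatonic vii° on degree 7 is Cdim, whereas Cb comes from Db minor. It is labeled bVII. Fb (Fb–Ab–Cb) is not: scale degree 3 in Db major carries Fm (iii). In Db minor the chord on that degree is Fb, so here it functions as bIII, borrowed from the parallel minor.

bVII, bIII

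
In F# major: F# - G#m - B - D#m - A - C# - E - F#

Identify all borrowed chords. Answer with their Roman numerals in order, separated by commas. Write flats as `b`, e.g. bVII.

bIII, bVII

F# major has the diatonic set F#, G#m, A#m, B, C#, D#m, E#dim. Of the given chords, F#, G#m, B, D#m and C# are diatonic. But A (A–C#–E) is foreign: the diatonic iii on degree 3 is A#m, whereas A comes from F# minor. It is labeled bIII. E (E–G#–B) doesn't fit — on degree 7 F# major would have E#dim (vii°). E is the degree-7 chord of F# minor, so it is the borrowed bVII.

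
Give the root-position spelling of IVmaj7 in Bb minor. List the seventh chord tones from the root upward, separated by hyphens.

Eb-G-Bb-D

IVmaj7 is built on scale degree 4, which is Eb in both Bb minor and its parallel. Stacking thirds in Bb major on Eb gives Eb–G–Bb–D.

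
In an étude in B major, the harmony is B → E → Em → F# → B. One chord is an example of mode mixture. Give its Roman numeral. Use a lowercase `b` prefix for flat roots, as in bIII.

iv

The diatonic triads in B major are B, C#m, D#m, E, F#, G#m, A#dim. Of the given chords, B, E and F# are diatonic. Em (E–G–B) doesn't fit — on degree 4 B major would have E (IV). Em is the degree-4 chord of B minor, so it is the borrowed iv.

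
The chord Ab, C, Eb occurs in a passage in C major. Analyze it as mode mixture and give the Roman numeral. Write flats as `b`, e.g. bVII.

The root Ab is the lowered 6th scale degree — diatonically C major has A there. Ab–C–Eb is a major chord — the form found in C minor, not the diatonic vi (Am). Borrowed into C major it is written bVI.

bVI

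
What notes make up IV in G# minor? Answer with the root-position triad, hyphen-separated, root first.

IV is built on scale degree 4, which is C# in both G# minor and its parallel. In G# major the chord on C# is C#–E#–G#.

C#-E#-G#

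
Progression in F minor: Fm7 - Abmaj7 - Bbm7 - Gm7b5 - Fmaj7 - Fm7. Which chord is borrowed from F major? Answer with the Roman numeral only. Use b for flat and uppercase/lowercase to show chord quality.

F minor has the diatonic set Fm, Gdim, Ab, Bbm, C, Db, Eb (with V from harmonic minor). Fm7, Abmaj7, Bbm7 and Gm7b5 all belong to that set. But Fmaj7 (F–A–C–E) is foreign: the diatonic i on degree 1 is Fm, whereas Fmaj7 comes from F major. It is labeled Imaj7.

Imaj7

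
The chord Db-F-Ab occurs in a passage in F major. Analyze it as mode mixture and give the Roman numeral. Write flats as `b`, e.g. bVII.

bVI

In F major scale degree 6 is D; Db is its lowered form, from F minor. Diatonically F major has Dm (vi) on that degree; Db–F–Ab is instead the major chord native to F minor, so it takes the label bVI.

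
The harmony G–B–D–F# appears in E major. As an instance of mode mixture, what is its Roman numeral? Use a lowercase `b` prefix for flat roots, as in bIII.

In E major scale degree 3 is G#; G is its lowered form, from E minor. The diatonic chord on degree 3 would be G#m (iii), but G–B–D–F# is the major-seventh chord from E minor. As a borrowed chord it is labeled bIIImaj7.

bIIImaj7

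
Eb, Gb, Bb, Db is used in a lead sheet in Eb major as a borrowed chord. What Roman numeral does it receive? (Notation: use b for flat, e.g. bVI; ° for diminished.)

i7

The root Eb is the diatonic 1st degree of Eb major; the borrowing shows in the chord quality. Eb–Gb–Bb–Db is a minor-seventh chord — the form found in Eb minor, not the diatonic I (Eb). Borrowed into Eb major it is written i7.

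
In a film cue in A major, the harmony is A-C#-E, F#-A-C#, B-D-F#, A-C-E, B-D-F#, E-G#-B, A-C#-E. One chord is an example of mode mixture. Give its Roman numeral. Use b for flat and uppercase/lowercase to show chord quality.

i

In A major the diatonic chords are A, Bm, C#m, D, E, F#m, G#dim. A–C#–E = A, F#–A–C# = F#m, B–D–F# = Bm and E–G#–B = E all belong to that set. A–C–E is not: scale degree 1 in A major carries A (I). In A minor the chord on that degree is Am, so here it functions as i, borrowed from the parallel minor.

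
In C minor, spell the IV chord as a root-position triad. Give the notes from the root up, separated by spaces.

The root, F, is scale degree 4 — the same note in C minor and C major; only the chord quality changes. Building the major chord from the parallel major on F: F–A–C.

F A C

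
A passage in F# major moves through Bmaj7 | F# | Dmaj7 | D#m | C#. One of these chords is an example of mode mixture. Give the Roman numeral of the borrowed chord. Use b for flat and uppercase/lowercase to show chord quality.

bVImaj7

F# major has the diatonic set F#, G#m, A#m, B, C#, D#m, E#dim. Bmaj7, F#, D#m and C# are all diatonic. But Dmaj7 (D–F#–A–C#) is foreign: the diatonic vi on degree 6 is D#m, whereas Dmaj7 comes from F# minor. It is labeled bVImaj7.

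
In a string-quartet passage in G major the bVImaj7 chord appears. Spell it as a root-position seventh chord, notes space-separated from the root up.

The root of bVImaj7 is the lowered 6th degree: E becomes Eb. In G minor the chord on Eb is Eb–G–Bb–D.

Eb G Bb D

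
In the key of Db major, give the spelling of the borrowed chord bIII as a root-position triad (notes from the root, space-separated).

Fb Ab Cb

The root of bIII is the lowered 3rd degree: F becomes Fb. In Db minor the chord on Fb is Fb–Ab–Cb.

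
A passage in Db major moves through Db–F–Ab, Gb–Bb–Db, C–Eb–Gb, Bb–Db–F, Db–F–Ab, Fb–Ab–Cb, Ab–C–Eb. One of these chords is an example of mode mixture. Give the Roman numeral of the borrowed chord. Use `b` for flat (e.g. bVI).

In Db major the diatonic chords are Db, Ebm, Fm, Gb, Ab, Bbm, Cdim. Db–F–Ab = Db, Gb–Bb–Db = Gb, C–Eb–Gb = Cdim, Bb–Db–F = Bbm and Ab–C–Eb = Ab are all diatonic. Fb–Ab–Cb is not: scale degree 3 in Db major carries Fm (iii). In Db minor the chord on that degree is Fb, so here it functions as bIII, borrowed from the parallel minor.

bIII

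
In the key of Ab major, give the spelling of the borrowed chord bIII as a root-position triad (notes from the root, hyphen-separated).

The root of bIII is the lowered 3rd degree: C becomes Cb. Stacking thirds in Ab minor on Cb gives Cb–Eb–Gb.

Cb-Eb-Gb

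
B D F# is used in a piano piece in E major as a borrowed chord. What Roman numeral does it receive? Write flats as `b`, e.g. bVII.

B is scale degree 5 in E major. B–D–F# is a minor chord — the form found in E minor, not the diatonic V (B). Borrowed into E major it is written v.

v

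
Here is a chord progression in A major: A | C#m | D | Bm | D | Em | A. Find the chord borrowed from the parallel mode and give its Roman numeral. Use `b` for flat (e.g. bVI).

v

In A major the diatonic chords are A, Bm, C#m, D, E, F#m, G#dim. Of the given chords, A, C#m, D and Bm are diatonic. Em (E–G–B) doesn't fit — on degree 5 A major would have E (V). Em is the degree-5 chord of A minor, so it is the borrowed v.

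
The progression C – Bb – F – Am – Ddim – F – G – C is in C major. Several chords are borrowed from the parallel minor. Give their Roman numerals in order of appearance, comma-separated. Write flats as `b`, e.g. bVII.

bVII, ii°

In C major the diatonic chords are C, Dm, Em, F, G, Am, Bdim. C, F, Am and G all belong to that set. Bb (Bb–D–F) doesn't fit — on degree 7 C major would have Bdim (vii°). Bb is the degree-7 chord of C minor, so it is the borrowed bVII. But Ddim (D–F–Ab) is foreign: the diatonic ii on degree 2 is Dm, whereas Ddim comes from C minor. It is labeled ii°.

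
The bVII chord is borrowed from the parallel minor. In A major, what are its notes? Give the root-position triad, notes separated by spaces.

G B D

Scale degree 7 in A major is G#. bVII uses the lowered form, G, taken from A minor. In A minor the chord on G is G–B–D.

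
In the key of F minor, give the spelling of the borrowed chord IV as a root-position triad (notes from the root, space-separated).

Bb D F

IV is built on scale degree 4, which is Bb in both F minor and its parallel. In F major the chord on Bb is Bb–D–F.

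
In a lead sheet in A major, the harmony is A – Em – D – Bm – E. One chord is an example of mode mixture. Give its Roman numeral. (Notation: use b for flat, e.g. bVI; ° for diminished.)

v

In A major the diatonic chords are A, Bm, C#m, D, E, F#m, G#dim. Of the given chords, A, D, Bm and E are diatonic. But Em (E–G–B) is foreign: the diatonic V on degree 5 is E, whereas Em comes from A minor. It is labeled v.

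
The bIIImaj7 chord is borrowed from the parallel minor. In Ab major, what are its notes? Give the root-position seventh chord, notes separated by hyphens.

Cb-Eb-Gb-Bb

The root of bIIImaj7 is the lowered 3rd degree: C becomes Cb. In Ab minor the chord on Cb is Cb–Eb–Gb–Bb.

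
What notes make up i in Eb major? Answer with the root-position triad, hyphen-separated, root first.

The root, Eb, is scale degree 1 — the same note in Eb major and Eb minor; only the chord quality changes. Building the minor chord from the parallel minor on Eb: Eb–Gb–Bb.

Eb-Gb-Bb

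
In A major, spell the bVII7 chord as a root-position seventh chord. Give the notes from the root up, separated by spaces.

Scale degree 7 in A major is G#. bVII7 uses the lowered form, G, taken from A minor. In A minor the chord on G is G–B–D–F.

G B D F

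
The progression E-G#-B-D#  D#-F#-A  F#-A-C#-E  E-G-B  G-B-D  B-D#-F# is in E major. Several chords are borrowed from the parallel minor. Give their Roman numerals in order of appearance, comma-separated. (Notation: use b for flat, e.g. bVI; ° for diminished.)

i, bIII

E major has the diatonic set E, F#m, G#m, A, B, C#m, D#dim. Of the given chords, E–G#–B–D# = Emaj7, D#–F#–A = D#dim, F#–A–C#–E = F#m7 and B–D#–F# = B are diatonic. E–G–B doesn't fit — on degree 1 E major would have E (I). Em is the degree-1 chord of E minor, so it is the borrowed i. G–B–D is not: scale degree 3 in E major carries G#m (iii). In E minor the chord on that degree is G, so here it functions as bIII, borrowed from the parallel minor.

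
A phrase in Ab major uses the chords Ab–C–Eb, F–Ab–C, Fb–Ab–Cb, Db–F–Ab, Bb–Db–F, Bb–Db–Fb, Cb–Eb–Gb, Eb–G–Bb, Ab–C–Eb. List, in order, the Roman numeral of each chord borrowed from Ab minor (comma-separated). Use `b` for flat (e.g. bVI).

bVI, ii°, bIII

In Ab major the diatonic chords are Ab, Bbm, Cm, Db, Eb, Fm, Gdim. Of the given chords, Ab–C–Eb = Ab, F–Ab–C = Fm, Db–F–Ab = Db, Bb–Db–F = Bbm and Eb–G–Bb = Eb are diatonic. Fb–Ab–Cb is not: scale degree 6 in Ab major carries Fm (vi). In Ab minor the chord on that degree is Fb, so here it functions as bVI, borrowed from the parallel minor. Bb–Db–Fb doesn't fit — on degree 2 Ab major would have Bbm (ii). Bbdim is the degree-2 chord of Ab minor, so it is the borrowed ii°. Cb–Eb–Gb doesn't fit — on degree 3 Ab major would have Cm (iii). Cb is the degree-3 chord of Ab minor, so it is the borrowed bIII.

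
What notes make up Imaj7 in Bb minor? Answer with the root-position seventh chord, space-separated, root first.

Bb D F A

Imaj7 is built on scale degree 1, which is Bb in both Bb minor and its parallel. Building the major-seventh chord from the parallel major on Bb: Bb–D–F–A.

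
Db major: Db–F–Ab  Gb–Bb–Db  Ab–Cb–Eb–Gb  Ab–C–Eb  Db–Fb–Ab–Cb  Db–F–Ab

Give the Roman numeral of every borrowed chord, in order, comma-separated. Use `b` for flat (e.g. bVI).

Db major has the diatonic set Db, Ebm, Fm, Gb, Ab, Bbm, Cdim. Db–F–Ab = Db, Gb–Bb–Db = Gb and Ab–C–Eb = Ab all belong to that set. Ab–Cb–Eb–Gb doesn't fit — on degree 5 Db major would have Ab (V). Abm7 is the degree-5 chord of Db minor, so it is the borrowed v7. Db–Fb–Ab–Cb doesn't fit — on degree 1 Db major would have Db (I). Dbm7 is the degree-1 chord of Db minor, so it is the borrowed i7.

v7, i7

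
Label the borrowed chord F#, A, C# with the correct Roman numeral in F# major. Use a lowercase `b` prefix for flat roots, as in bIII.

i

F# is scale degree 1 in F# major. Diatonically F# major has F# (I) on that degree; F#–A–C# is instead the minor chord native to F# minor, so it takes the label i.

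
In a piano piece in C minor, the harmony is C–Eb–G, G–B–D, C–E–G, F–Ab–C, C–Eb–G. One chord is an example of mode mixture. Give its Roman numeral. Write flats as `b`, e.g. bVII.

I

In C minor (with V from harmonic minor) the diatonic chords are Cm, Ddim, Eb, Fm, G, Ab, Bb. C–Eb–G = Cm, G–B–D = G and F–Ab–C = Fm are all diatonic. But C–E–G is foreign: the diatonic i on degree 1 is Cm, whereas C comes from C major. It is labeled I.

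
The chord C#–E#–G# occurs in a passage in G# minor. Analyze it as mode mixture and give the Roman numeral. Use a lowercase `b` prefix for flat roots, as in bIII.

IV

The root C# is the diatonic 4th degree of G# minor; the borrowing shows in the chord quality. C#–E#–G# is a major chord — the form found in G# major, not the diatonic iv (C#m). Borrowed into G# minor it is written IV.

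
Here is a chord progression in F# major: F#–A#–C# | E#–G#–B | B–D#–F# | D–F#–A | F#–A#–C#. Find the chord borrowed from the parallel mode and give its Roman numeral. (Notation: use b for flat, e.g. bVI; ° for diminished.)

bVI

F# major has the diatonic set F#, G#m, A#m, B, C#, D#m, E#dim. F#–A#–C# = F#, E#–G#–B = E#dim and B–D#–F# = B all belong to that set. D–F#–A is not: scale degree 6 in F# major carries D#m (vi). In F# minor the chord on that degree is D, so here it functions as bVI, borrowed from the parallel minor.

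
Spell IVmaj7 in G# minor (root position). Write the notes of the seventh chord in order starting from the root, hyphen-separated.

C#-E#-G#-B#

IVmaj7 is built on scale degree 4, which is C# in both G# minor and its parallel. In G# major the chord on C# is C#–E#–G#–B#.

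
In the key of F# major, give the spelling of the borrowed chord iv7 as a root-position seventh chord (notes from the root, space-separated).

iv7 is built on scale degree 4, which is B in both F# major and its parallel. In F# minor the chord on B is B–D–F#–A.

B D F# A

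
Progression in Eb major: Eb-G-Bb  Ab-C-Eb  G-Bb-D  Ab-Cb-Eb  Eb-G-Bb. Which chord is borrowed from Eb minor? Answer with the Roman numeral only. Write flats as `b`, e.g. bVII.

Eb major has the diatonic set Eb, Fm, Gm, Ab, Bb, Cm, Ddim. Eb–G–Bb = Eb, Ab–C–Eb = Ab and G–Bb–D = Gm are all diatonic. Ab–Cb–Eb is not: scale degree 4 in Eb major carries Ab (IV). In Eb minor the chord on that degree is Abm, so here it functions as iv, borrowed from the parallel minor.

iv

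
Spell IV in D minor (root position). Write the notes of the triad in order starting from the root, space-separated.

The root, G, is scale degree 4 — the same note in D minor and D major; only the chord quality changes. Building the major chord from the parallel major on G: G–B–D.

G B D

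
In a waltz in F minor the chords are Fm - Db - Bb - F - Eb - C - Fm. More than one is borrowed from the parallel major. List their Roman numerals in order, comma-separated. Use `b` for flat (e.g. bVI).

IV, I

In F minor (with V from harmonic minor) the diatonic chords are Fm, Gdim, Ab, Bbm, C, Db, Eb. Fm, Db, Eb and C all belong to that set. But Bb (Bb–D–F) is foreign: the diatonic iv on degree 4 is Bbm, whereas Bb comes from F major. It is labeled IV. But F (F–A–C) is foreign: the diatonic i on degree 1 is Fm, whereas F comes from F major. It is labeled I.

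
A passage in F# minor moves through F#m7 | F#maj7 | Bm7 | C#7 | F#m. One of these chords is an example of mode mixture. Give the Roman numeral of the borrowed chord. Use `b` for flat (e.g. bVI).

Imaj7

The diatonic triads in F# minor (with V from harmonic minor) are F#m, G#dim, A, Bm, C#, D, E. Of the given chords, F#m7, Bm7, C#7 and F#m are diatonic. F#maj7 (F#–A#–C#–E#) doesn't fit — on degree 1 F# minor would have F#m (i). F#maj7 is the degree-1 chord of F# major, so it is the borrowed Imaj7.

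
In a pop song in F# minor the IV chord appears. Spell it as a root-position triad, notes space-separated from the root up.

B D# F#

IV is built on scale degree 4, which is B in both F# minor and its parallel. Stacking thirds in F# major on B gives B–D#–F#.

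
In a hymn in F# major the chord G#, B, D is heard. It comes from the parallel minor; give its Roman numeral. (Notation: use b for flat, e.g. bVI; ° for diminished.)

The root G# is the diatonic 2nd degree of F# major; the borrowing shows in the chord quality. Diatonically F# major has G#m (ii) on that degree; G#–B–D is instead the diminished chord native to F# minor, so it takes the label ii°.

ii°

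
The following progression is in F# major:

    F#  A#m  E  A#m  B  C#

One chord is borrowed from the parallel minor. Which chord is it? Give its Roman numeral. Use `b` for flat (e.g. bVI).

F# major has the diatonic set F#, G#m, A#m, B, C#, D#m, E#dim. F#, A#m, B and C# all belong to that set. E (E–G#–B) is not: scale degree 7 in F# major carries E#dim (vii°). In F# minor the chord on that degree is E, so here it functions as bVII, borrowed from the parallel minor.

bVII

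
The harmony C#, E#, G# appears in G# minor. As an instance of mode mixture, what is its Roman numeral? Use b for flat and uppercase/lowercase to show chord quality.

IV

C# is scale degree 4 in G# minor. The diatonic chord on degree 4 would be C#m (iv), but C#–E#–G# is the major chord from G# major. As a borrowed chord it is labeled IV.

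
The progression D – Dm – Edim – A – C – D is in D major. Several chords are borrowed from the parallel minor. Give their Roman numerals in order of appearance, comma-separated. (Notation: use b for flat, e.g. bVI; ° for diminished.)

In D major the diatonic chords are D, Em, F#m, G, A, Bm, C#dim. D and A are both diatonic. Dm (D–F–A) doesn't fit — on degree 1 D major would have D (I). Dm is the degree-1 chord of D minor, so it is the borrowed i. Edim (E–G–Bb) doesn't fit — on degree 2 D major would have Em (ii). Edim is the degree-2 chord of D minor, so it is the borrowed ii°. But C (C–E–G) is foreign: the diatonic vii° on degree 7 is C#dim, whereas C comes from D minor. It is labeled bVII.

i, ii°, bVII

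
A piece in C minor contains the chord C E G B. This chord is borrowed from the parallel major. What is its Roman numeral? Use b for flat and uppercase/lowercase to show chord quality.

Imaj7

The root C is the diatonic 1st degree of C minor; the borrowing shows in the chord quality. Diatonically C minor has Cm (i) on that degree; C–E–G–B is instead the major-seventh chord native to C major, so it takes the label Imaj7.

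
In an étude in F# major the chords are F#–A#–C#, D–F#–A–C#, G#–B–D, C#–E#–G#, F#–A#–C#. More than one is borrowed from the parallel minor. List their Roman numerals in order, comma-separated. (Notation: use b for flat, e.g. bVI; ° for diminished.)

F# major has the diatonic set F#, G#m, A#m, B, C#, D#m, E#dim. F#–A#–C# = F# and C#–E#–G# = C# are both diatonic. D–F#–A–C# doesn't fit — on degree 6 F# major would have D#m (vi). Dmaj7 is the degree-6 chord of F# minor, so it is the borrowed bVImaj7. G#–B–D doesn't fit — on degree 2 F# major would have G#m (ii). G#dim is the degree-2 chord of F# minor, so it is the borrowed ii°.

bVImaj7, ii°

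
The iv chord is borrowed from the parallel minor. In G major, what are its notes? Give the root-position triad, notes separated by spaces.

C Eb G

The root, C, is scale degree 4 — the same note in G major and G minor; only the chord quality changes. Building the minor chord from the parallel minor on C: C–Eb–G.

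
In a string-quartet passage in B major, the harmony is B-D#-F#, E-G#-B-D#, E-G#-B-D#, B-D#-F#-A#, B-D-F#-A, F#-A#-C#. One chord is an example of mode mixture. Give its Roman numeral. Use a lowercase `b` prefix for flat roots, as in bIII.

B major has the diatonic set B, C#m, D#m, E, F#, G#m, A#dim. B–D#–F# = B, E–G#–B–D# = Emaj7, B–D#–F#–A# = Bmaj7 and F#–A#–C# = F# all belong to that set. B–D–F#–A doesn't fit — on degree 1 B major would have B (I). Bm7 is the degree-1 chord of B minor, so it is the borrowed i7.

i7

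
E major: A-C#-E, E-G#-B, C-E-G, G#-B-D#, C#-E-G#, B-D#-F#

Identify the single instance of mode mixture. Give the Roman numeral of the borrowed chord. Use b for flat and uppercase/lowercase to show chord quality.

E major has the diatonic set E, F#m, G#m, A, B, C#m, D#dim. A–C#–E = A, E–G#–B = E, G#–B–D# = G#m, C#–E–G# = C#m and B–D#–F# = B all belong to that set. C–E–G doesn't fit — on degree 6 E major would have C#m (vi). C is the degree-6 chord of E minor, so it is the borrowed bVI.

bVI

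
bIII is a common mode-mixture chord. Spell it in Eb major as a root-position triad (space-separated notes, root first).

Scale degree 3 in Eb major is G. bIII uses the lowered form, Gb, taken from Eb minor. In Eb minor the chord on Gb is Gb–Bb–Db.

Gb Bb Db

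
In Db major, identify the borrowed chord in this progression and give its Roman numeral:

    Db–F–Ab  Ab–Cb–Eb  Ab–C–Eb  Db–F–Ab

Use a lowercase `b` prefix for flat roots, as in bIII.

v

Db major has the diatonic set Db, Ebm, Fm, Gb, Ab, Bbm, Cdim. Db–F–Ab = Db and Ab–C–Eb = Ab both belong to that set. Ab–Cb–Eb doesn't fit — on degree 5 Db major would have Ab (V). Abm is the degree-5 chord of Db minor, so it is the borrowed v.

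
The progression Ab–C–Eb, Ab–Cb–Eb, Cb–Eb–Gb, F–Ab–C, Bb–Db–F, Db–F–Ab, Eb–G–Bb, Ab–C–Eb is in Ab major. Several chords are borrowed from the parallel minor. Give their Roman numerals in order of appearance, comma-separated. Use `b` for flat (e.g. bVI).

i, bIII

In Ab major the diatonic chords are Ab, Bbm, Cm, Db, Eb, Fm, Gdim. Of the given chords, Ab–C–Eb = Ab, F–Ab–C = Fm, Bb–Db–F = Bbm, Db–F–Ab = Db and Eb–G–Bb = Eb are diatonic. Ab–Cb–Eb is not: scale degree 1 in Ab major carries Ab (I). In Ab minor the chord on that degree is Abm, so here it functions as i, borrowed from the parallel minor. Cb–Eb–Gb is not: scale degree 3 in Ab major carries Cm (iii). In Ab minor the chord on that degree is Cb, so here it functions as bIII, borrowed from the parallel minor.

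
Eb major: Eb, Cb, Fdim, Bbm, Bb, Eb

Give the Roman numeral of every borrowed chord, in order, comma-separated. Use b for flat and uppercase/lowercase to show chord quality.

bVI, ii°, v

In Eb major the diatonic chords are Eb, Fm, Gm, Ab, Bb, Cm, Ddim. Eb and Bb both belong to that set. Cb (Cb–Eb–Gb) doesn't fit — on degree 6 Eb major would have Cm (vi). Cb is the degree-6 chord of Eb minor, so it is the borrowed bVI. But Fdim (F–Ab–Cb) is foreign: the diatonic ii on degree 2 is Fm, whereas Fdim comes from Eb minor. It is labeled ii°. Bbm (Bb–Db–F) doesn't fit — on degree 5 Eb major would have Bb (V). Bbm is the degree-5 chord of Eb minor, so it is the borrowed v.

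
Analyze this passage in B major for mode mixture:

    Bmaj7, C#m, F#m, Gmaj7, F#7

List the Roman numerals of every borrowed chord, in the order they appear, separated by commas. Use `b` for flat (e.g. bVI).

B major has the diatonic set B, C#m, D#m, E, F#, G#m, A#dim. Bmaj7, C#m and F#7 all belong to that set. F#m (F#–A–C#) is not: scale degree 5 in B major carries F# (V). In B minor the chord on that degree is F#m, so here it functions as v, borrowed from the parallel minor. Gmaj7 (G–B–D–F#) doesn't fit — on degree 6 B major would have G#m (vi). Gmaj7 is the degree-6 chord of B minor, so it is the borrowed bVImaj7.

v, bVImaj7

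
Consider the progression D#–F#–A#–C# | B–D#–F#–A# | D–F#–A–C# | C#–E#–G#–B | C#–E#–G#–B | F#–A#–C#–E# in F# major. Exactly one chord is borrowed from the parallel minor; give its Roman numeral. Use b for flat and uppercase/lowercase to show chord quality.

In F# major the diatonic chords are F#, G#m, A#m, B, C#, D#m, E#dim. D#–F#–A#–C# = D#m7, B–D#–F#–A# = Bmaj7, C#–E#–G#–B = C#7 and F#–A#–C#–E# = F#maj7 are all diatonic. But D–F#–A–C# is foreign: the diatonic vi on degree 6 is D#m, whereas Dmaj7 comes from F# minor. It is labeled bVImaj7.

bVImaj7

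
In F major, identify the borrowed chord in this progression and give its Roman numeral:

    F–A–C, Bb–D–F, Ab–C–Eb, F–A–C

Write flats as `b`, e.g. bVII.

The diatonic triads in F major are F, Gm, Am, Bb, C, Dm, Edim. Of the given chords, F–A–C = F and Bb–D–F = Bb are diatonic. Ab–C–Eb doesn't fit — on degree 3 F major would have Am (iii). Ab is the degree-3 chord of F minor, so it is the borrowed bIII.

bIII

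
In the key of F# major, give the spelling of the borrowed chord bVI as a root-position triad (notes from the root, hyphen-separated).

D-F#-A

bVI is built on the lowered scale degree 6. In F# major degree 6 is D#; lowered it becomes D. In F# minor the chord on D is D–F#–A.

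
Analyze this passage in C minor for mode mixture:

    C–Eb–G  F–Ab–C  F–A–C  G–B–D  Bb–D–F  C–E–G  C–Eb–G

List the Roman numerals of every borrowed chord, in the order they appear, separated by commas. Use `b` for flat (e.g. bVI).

C minor has the diatonic set Cm, Ddim, Eb, Fm, G, Ab, Bb (with V from harmonic minor). C–Eb–G = Cm, F–Ab–C = Fm, G–B–D = G and Bb–D–F = Bb all belong to that set. F–A–C is not: scale degree 4 in C minor carries Fm (iv). In C major the chord on that degree is F, so here it functions as IV, borrowed from the parallel major. C–E–G doesn't fit — on degree 1 C minor would have Cm (i). C is the degree-1 chord of C major, so it is the borrowed I.

IV, I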